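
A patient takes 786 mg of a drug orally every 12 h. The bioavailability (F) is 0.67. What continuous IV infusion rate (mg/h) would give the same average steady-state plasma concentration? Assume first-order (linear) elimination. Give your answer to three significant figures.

Equivalent systemic input: infusion rate = F·D/τ.
Rate = 0.67 × 786 / 12 = 43.89 mg/h

43.9 mg/h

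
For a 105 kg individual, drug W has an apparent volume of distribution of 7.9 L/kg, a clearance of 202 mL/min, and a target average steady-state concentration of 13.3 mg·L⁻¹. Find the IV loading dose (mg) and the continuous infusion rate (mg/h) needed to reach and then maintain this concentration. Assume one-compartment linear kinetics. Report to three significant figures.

Vd = 7.9 L/kg × 105 kg = 829.5 L
LD = Vd · C_target = 829.5 × 13.3 = 11030 mg
Convert clearance: 202 mL/min × 60 min/h ÷ 1000 mL/L = 12.12 L/h
Maintenance infusion rate = CL × Css = 12.12 × 13.3 = 161.2 mg/h

(a) 11000 mg; (b) 161 mg/h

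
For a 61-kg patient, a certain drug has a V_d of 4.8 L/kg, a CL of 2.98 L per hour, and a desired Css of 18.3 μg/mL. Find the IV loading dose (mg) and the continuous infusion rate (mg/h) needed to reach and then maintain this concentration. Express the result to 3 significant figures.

Total Vd = 4.8 × 61 = 292.8 L
Loading dose = Vd × C = 292.8 × 18.3 = 5358 mg
Maintenance infusion rate = CL × Css = 2.980 × 18.3 = 54.53 mg/h

(a) 5360 mg; (b) 54.5 mg/h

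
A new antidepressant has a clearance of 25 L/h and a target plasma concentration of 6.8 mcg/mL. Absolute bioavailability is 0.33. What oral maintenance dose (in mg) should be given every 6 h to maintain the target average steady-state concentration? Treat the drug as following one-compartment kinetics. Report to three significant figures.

D = CL × Css × τ / F = 25.00 × 6.8 × 6 / 0.33 = 3091 mg

3090 mg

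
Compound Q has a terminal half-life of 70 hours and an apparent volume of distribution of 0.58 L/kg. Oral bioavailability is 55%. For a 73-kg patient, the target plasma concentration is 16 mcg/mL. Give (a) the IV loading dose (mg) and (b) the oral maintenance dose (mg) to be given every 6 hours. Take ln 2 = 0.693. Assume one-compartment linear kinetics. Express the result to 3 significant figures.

Vd = 0.58 L/kg × 73 kg = 42.34 L
LD = Vd × C = 42.34 × 16 = 677.4 mg
CL = 0.693 × Vd / t½ = 0.693 × 42.34 / 70 = 0.4192 L/h
D = CL × Css × τ / F = 0.4192 × 16 × 6 / 0.55 = 73.17 mg

(a) 677 mg; (b) 73.2 mg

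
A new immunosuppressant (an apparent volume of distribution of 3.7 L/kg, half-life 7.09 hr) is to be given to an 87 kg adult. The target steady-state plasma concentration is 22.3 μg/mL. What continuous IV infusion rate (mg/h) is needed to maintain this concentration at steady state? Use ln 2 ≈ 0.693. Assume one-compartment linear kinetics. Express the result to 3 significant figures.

702 mg/h

Total Vd = 3.7 × 87 = 321.9 L
CL = ln 2 · Vd / t½ = 0.693 × 321.9 / 7.09 = 31.46 L/h
Infusion rate = CL × Css = 31.46 × 22.3 = 701.6 mg/h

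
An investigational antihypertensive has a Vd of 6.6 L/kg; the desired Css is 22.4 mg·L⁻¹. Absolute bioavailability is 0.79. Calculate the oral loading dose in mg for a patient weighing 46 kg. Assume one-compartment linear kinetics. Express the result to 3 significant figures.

8610 mg

Total Vd = 6.6 × 46 = 303.6 L
LD = Vd × C / F = 303.6 × 22.40 / 0.79 = 8608 mg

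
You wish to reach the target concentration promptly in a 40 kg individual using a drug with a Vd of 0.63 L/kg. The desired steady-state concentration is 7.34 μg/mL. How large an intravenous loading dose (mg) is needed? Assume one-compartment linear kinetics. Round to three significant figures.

185 mg

Vd = 0.63 L/kg × 40 kg = 25.20 L
LD = Vd × C = 25.20 × 7.340 = 185.0 mg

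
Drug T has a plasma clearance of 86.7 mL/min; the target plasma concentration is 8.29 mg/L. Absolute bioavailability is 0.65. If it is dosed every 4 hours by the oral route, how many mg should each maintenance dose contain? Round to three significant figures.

265 mg

CL = 86.7 mL/min = 86.7 × 0.06 = 5.202 L/h
At steady state, dose per interval replaces the amount cleared in that interval: F·D/τ = CL·Css.
D = CL × Css × τ / F = 5.202 × 8.29 × 4 / 0.65 = 265.4 mg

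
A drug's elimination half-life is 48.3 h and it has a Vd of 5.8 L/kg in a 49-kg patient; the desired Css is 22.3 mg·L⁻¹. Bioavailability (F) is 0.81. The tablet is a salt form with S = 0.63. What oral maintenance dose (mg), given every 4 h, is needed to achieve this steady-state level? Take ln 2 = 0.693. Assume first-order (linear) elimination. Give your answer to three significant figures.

Total Vd = 5.8 × 49 = 284.2 L
CL = ln 2 · Vd / t½ = 0.693 × 284.2 / 48.3 = 4.078 L/h
D = CL × Css × τ / F / S = 4.078 × 22.3 × 4 / 0.81 / 0.63 = 712.8 mg

713 mg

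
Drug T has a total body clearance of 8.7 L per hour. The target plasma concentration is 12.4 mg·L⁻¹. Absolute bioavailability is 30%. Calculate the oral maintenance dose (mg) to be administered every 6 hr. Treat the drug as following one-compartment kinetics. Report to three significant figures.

D = CL × Css × τ / F = 8.700 × 12.4 × 6 / 0.3 = 2158 mg

2160 mg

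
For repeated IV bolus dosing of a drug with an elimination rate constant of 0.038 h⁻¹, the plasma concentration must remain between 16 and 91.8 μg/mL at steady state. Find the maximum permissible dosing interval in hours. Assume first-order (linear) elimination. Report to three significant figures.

46.0 h

Between IV bolus doses, concentration decays as C = C₀·e^(−kτ), so C_peak/C_trough = e^(kτ).
τ_max = ln(C_peak/C_trough) / k = ln(91.8/16) / 0.03800 = 1.747 / 0.03800 = 45.97 h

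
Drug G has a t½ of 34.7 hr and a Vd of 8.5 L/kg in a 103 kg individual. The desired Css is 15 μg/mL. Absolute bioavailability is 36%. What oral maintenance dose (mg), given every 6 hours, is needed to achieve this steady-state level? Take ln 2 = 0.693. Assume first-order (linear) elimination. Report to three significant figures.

Vd = 8.5 L/kg × 103 kg = 875.5 L
CL = ln 2 · Vd / t½ = 0.693 × 875.5 / 34.7 = 17.48 L/h
D = CL × Css × τ / F = 17.48 × 15 × 6 / 0.36 = 4370 mg

4370 mg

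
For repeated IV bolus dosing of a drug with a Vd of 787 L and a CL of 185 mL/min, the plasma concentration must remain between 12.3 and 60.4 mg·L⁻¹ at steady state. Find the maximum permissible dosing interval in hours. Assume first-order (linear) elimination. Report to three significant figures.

113 h

CL = 185 mL/min × 60/1000 = 11.10 L/h
k = CL / Vd = 11.10 / 787.0 = 0.01410 h⁻¹
Between IV bolus doses, concentration decays as C = C₀·e^(−kτ), so C_peak/C_trough = e^(kτ).
τ_max = ln(C_peak/C_trough) / k = ln(60.4/12.3) / 0.01410 = 1.591 / 0.01410 = 112.8 h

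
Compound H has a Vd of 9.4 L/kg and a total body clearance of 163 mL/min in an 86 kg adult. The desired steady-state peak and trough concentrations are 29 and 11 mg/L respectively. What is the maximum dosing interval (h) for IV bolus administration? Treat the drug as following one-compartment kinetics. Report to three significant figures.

80.1 h

Vd = 9.4 L/kg × 86 kg = 808.4 L
CL = 163 mL/min = 163 × 0.06 = 9.780 L/h
k = CL / Vd = 9.780 / 808.4 = 0.01210 h⁻¹
Between IV bolus doses, concentration decays as C = C₀·e^(−kτ), so C_peak/C_trough = e^(kτ).
τ_max = ln(C_peak/C_trough) / k = ln(29/11) / 0.01210 = 0.9694 / 0.01210 = 80.12 h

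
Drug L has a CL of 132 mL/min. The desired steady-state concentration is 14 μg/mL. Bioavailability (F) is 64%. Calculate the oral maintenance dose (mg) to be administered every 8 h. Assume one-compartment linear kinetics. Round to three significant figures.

CL = 132 mL/min × 60/1000 = 7.920 L/h
At steady state, dose per interval replaces the amount cleared in that interval: F·D/τ = CL·Css.
D = CL × Css × τ / F = 7.920 × 14 × 8 / 0.64 = 1386 mg

1390 mg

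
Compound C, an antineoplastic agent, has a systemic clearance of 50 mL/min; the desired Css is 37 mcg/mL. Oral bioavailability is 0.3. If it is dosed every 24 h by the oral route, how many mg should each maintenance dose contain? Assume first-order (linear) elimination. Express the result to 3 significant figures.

8880 mg

CL = 50 mL/min × 60/1000 = 3.000 L/h
D = CL × Css × τ / F = 3.000 × 37 × 24 / 0.3 = 8880 mg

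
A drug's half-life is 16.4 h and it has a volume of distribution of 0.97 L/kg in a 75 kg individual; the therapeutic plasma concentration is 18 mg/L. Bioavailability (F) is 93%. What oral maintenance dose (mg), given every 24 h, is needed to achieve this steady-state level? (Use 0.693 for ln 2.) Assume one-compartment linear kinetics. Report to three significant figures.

1430 mg

Vd(total) = 75 kg × 0.97 L/kg = 72.75 L
k = 0.693/16.4 = 0.04226 h⁻¹, so CL = k·Vd = 0.04226 × 72.75 = 3.074 L/h
D = CL × Css × τ / F = 3.074 × 18 × 24 / 0.93 = 1428 mg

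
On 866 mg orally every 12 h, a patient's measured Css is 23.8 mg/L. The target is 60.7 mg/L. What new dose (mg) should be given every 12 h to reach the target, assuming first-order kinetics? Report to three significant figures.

With linear kinetics, Css is proportional to dose rate (D/τ) at fixed clearance.
D₂ = D₁ × (Css,target / Css,current) = 866 × 60.7/23.8 = 2209 mg

2210 mg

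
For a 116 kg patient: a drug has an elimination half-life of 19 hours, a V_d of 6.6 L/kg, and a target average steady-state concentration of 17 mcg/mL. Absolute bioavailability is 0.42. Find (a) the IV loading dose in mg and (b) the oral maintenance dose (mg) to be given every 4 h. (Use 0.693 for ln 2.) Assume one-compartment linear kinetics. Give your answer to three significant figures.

(a) 13000 mg; (b) 4520 mg

Total Vd = 6.6 × 116 = 765.6 L
LD = Vd × C = 765.6 × 17 = 13020 mg
CL = 0.693 × Vd / t½ = 0.693 × 765.6 / 19 = 27.92 L/h
D = CL × Css × τ / F = 27.92 × 17 × 4 / 0.42 = 4520 mg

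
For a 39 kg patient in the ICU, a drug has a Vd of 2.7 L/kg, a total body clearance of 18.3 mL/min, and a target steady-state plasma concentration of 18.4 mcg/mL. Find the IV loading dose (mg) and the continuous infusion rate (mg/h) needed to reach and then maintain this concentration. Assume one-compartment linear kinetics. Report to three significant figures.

Total Vd = 2.7 × 39 = 105.3 L
Loading: fill Vd to C_target → 105.3 L × 18.4 mg/L = 1938 mg
CL = 18.3 mL/min × 60/1000 = 1.098 L/h
Maintenance infusion rate = CL × Css = 1.098 × 18.4 = 20.20 mg/h

(a) 1940 mg; (b) 20.2 mg/h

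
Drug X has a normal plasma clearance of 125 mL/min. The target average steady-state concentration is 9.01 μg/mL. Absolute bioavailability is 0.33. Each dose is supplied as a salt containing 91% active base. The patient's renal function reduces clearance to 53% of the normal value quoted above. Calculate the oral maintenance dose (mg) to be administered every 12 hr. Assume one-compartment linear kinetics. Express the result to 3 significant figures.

CL = 125 mL/min = 125 × 0.06 = 7.500 L/h
Patient clearance = 0.53 × 7.500 = 3.975 L/h
At steady state, dose per interval replaces the amount cleared in that interval: F·S·D/τ = CL·Css.
D = CL × Css × τ / F / S = 3.975 × 9.01 × 12 / 0.33 / 0.91 = 1431 mg

1430 mg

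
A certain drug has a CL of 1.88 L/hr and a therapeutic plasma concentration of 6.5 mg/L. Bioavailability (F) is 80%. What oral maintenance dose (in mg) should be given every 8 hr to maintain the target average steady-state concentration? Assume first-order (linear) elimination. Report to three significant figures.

122 mg

At steady state, dose per interval replaces the amount cleared in that interval: F·D/τ = CL·Css.
D = CL × Css × τ / F = 1.880 × 6.5 × 8 / 0.8 = 122.2 mg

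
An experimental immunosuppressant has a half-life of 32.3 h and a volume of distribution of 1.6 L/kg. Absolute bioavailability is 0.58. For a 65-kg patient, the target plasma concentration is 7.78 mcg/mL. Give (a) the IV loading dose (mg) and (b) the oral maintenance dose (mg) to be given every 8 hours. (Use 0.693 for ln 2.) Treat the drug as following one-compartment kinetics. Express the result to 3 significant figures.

(a) 809 mg; (b) 239 mg

Vd(total) = 65 kg × 1.6 L/kg = 104.0 L
LD = Vd × C = 104.0 × 7.78 = 809.1 mg
CL = 0.693 × Vd / t½ = 0.693 × 104.0 / 32.3 = 2.231 L/h
D = CL × Css × τ / F = 2.231 × 7.78 × 8 / 0.58 = 239.4 mg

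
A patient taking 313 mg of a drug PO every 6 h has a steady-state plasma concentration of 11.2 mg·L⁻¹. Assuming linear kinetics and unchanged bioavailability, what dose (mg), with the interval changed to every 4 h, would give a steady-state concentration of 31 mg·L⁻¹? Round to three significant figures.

For first-order elimination, Css ∝ F·D/(CL·τ); F and CL are unchanged, so Css ∝ D/τ.
D₂ = D₁ × (Css,target / Css,current) × (τ₂/τ₁) = 313 × (31/11.2) × (4/6) = 577.6 mg

578 mg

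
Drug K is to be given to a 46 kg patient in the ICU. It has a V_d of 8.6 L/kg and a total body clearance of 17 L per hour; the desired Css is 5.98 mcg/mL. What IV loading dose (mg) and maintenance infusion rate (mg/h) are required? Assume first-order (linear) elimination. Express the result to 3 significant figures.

Vd(total) = 46 kg × 8.6 L/kg = 395.6 L
Loading dose = Vd × C = 395.6 × 5.98 = 2366 mg
Maintenance infusion rate = CL × Css = 17.00 × 5.98 = 101.7 mg/h

(a) 2370 mg; (b) 102 mg/h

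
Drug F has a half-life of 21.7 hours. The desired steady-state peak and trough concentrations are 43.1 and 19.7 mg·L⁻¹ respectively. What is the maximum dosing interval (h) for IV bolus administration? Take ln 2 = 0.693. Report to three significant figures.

24.5 h

k = 0.693 / t½ = 0.693 / 21.7 = 0.03194 h⁻¹
Between IV bolus doses, concentration decays as C = C₀·e^(−kτ), so C_peak/C_trough = e^(kτ).
τ_max = ln(C_peak/C_trough) / k = ln(43.1/19.7) / 0.03194 = 0.7829 / 0.03194 = 24.51 h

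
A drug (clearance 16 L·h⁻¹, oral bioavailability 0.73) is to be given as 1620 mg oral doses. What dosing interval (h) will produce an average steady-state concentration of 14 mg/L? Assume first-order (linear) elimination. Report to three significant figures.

F·D/τ = CL·Css → τ = F·D / (CL·Css).
τ = 0.73 × 1620 / (16 × 14) = 5.279 h

5.28 h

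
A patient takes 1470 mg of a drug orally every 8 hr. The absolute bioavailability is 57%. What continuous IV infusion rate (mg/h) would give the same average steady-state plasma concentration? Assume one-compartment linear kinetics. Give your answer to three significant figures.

Equivalent systemic input: infusion rate = F·D/τ.
Rate = 0.57 × 1470 / 8 = 104.7 mg/h

105 mg/h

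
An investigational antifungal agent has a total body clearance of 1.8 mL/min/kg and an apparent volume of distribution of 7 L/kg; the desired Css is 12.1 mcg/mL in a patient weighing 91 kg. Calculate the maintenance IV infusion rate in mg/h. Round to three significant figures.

CL = 1.8 mL/min/kg × 91 kg = 163.8 mL/min = 163.8 × 60/1000 = 9.828 L/h
Maintenance depends on clearance, not Vd — rate in must match rate out.
R₀ = 9.828 × 12.1 = 118.9 mg/h

119 mg/h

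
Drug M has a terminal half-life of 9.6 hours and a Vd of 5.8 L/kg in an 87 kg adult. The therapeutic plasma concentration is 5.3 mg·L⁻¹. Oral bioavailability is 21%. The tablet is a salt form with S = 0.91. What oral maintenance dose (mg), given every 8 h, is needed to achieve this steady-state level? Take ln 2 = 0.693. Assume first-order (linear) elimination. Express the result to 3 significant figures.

Vd = 5.8 L/kg × 87 kg = 504.6 L
CL = 0.693 × Vd / t½ = 0.693 × 504.6 / 9.6 = 36.43 L/h
D = CL × Css × τ / F / S = 36.43 × 5.3 × 8 / 0.21 / 0.91 = 8083 mg

8080 mg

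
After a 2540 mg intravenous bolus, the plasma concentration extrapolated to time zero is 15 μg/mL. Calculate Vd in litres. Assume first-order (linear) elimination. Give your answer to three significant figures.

Immediately after an IV bolus, C₀ = Dose / Vd, so Vd = Dose / C₀.
Vd = 2540 / 15 = 169.3 L

169 L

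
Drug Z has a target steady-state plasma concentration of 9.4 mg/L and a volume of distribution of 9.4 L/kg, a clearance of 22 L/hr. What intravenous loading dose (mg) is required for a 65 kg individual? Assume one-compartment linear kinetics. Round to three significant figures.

Total Vd = 9.4 × 65 = 611.0 L
LD = Vd × C = 611.0 × 9.400 = 5743 mg

5740 mg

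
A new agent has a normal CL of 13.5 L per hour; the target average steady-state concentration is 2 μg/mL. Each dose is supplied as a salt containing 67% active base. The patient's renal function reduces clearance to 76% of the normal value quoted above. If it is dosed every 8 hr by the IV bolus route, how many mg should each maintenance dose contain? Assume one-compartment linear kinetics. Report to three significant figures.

245 mg

Patient clearance = 0.76 × 13.50 = 10.26 L/h
D = CL × Css × τ / S = 10.26 × 2 × 8 / 0.67 = 245.0 mg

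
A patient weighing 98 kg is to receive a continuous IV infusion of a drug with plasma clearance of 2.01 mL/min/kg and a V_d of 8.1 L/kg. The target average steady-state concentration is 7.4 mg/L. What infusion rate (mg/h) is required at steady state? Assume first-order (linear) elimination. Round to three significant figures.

87.5 mg/h

CL = 2.01 mL/min/kg × 98 kg = 197.0 mL/min = 197.0 × 60/1000 = 11.82 L/h
Infusion rate = CL · Css = 11.82 L/h × 7.4 mg/L = 87.47 mg/h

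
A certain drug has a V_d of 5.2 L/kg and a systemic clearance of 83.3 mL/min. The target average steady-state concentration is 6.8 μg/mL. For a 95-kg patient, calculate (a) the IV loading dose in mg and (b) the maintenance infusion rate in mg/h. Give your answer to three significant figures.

(a) 3360 mg; (b) 34.0 mg/h

Vd = 5.2 L/kg × 95 kg = 494.0 L
Loading dose = Vd × C = 494.0 × 6.8 = 3359 mg
CL = 83.3 mL/min = 83.3 × 0.06 = 4.998 L/h
Maintenance: replace elimination → rate = CL × Css = 4.998 × 6.8 = 33.99 mg/h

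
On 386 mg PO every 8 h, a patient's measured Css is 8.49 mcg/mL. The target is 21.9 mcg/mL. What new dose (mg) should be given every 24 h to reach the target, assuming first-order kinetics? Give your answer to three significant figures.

2990 mg

With linear kinetics, Css is proportional to dose rate (D/τ) at fixed clearance.
D₂ = D₁ × (Css,target / Css,current) × (τ₂/τ₁) = 386 × (21.9/8.49) × (24/8) = 2987 mg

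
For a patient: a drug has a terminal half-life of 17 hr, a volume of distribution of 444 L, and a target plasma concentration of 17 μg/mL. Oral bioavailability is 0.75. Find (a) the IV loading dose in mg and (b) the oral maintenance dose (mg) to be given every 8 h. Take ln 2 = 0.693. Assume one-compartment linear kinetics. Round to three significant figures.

(a) 7550 mg; (b) 3280 mg

LD = Vd × C = 444.0 × 17 = 7548 mg
CL = 0.693 × Vd / t½ = 0.693 × 444.0 / 17 = 18.10 L/h
D = CL × Css × τ / F = 18.10 × 17 × 8 / 0.75 = 3282 mg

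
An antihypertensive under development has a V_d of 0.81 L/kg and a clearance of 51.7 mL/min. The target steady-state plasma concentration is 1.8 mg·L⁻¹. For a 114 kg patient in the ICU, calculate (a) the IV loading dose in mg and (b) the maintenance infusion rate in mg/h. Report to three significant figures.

(a) 166 mg; (b) 5.58 mg/h

Total Vd = 0.81 × 114 = 92.34 L
LD = Vd · C_target = 92.34 × 1.8 = 166.2 mg
CL = 51.7 mL/min × 60/1000 = 3.102 L/h
Infusion rate = 3.102 L/h × 1.8 mg/L = 5.584 mg/h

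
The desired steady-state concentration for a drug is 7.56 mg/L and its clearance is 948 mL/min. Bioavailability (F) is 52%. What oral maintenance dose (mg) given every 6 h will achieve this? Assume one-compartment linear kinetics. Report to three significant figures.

4960 mg

Convert clearance: 948 mL/min × 60 min/h ÷ 1000 mL/L = 56.88 L/h
At steady state, dose per interval replaces the amount cleared in that interval: F·D/τ = CL·Css.
D = CL × Css × τ / F = 56.88 × 7.56 × 6 / 0.52 = 4962 mg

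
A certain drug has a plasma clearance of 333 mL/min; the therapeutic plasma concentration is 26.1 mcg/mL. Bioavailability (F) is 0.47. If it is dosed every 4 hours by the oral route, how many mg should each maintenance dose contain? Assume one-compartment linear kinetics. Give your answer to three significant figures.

4440 mg

CL = 333 mL/min × 60/1000 = 19.98 L/h
D = CL × Css × τ / F = 19.98 × 26.1 × 4 / 0.47 = 4438 mg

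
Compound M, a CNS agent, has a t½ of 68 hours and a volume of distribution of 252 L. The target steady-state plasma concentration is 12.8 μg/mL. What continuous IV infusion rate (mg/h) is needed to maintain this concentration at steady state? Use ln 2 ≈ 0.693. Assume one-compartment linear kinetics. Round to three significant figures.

32.9 mg/h

CL = 0.693 × Vd / t½ = 0.693 × 252.0 / 68 = 2.568 L/h
Infusion rate = CL × Css = 2.568 × 12.8 = 32.87 mg/h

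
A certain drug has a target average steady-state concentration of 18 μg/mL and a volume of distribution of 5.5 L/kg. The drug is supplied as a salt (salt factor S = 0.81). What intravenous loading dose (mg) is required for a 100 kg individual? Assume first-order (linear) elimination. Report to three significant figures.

12200 mg

Vd = 5.5 L/kg × 100 kg = 550.0 L
The loading dose fills Vd to the target concentration.
LD = Vd × C / S = 550.0 × 18.00 / 0.81 = 12220 mg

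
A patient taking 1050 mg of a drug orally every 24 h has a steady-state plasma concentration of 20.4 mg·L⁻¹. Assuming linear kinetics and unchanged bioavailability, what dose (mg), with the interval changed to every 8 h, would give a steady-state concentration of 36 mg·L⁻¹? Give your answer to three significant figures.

618 mg

With linear kinetics, Css is proportional to dose rate (D/τ) at fixed clearance.
D₂ = D₁ × (Css,target / Css,current) × (τ₂/τ₁) = 1050 × (36/20.4) × (8/24) = 617.6 mg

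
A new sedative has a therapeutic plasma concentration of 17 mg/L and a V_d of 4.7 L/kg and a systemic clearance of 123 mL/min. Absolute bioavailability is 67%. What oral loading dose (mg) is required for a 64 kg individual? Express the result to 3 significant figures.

Total Vd = 4.7 × 64 = 300.8 L
LD = Vd × C / F = 300.8 × 17.00 / 0.67 = 7632 mg

7630 mg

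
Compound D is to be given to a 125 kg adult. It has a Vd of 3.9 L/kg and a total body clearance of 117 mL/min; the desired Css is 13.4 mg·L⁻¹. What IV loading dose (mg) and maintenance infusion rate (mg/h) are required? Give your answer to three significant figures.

Total Vd = 3.9 × 125 = 487.5 L
Loading: fill Vd to C_target → 487.5 L × 13.4 mg/L = 6533 mg
Convert clearance: 117 mL/min × 60 min/h ÷ 1000 mL/L = 7.020 L/h
Maintenance: replace elimination → rate = CL × Css = 7.020 × 13.4 = 94.07 mg/h

(a) 6530 mg; (b) 94.1 mg/h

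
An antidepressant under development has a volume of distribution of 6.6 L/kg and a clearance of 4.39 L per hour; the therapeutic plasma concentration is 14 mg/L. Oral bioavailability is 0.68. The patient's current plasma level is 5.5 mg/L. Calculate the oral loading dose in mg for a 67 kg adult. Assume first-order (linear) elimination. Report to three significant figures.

Total Vd = 6.6 × 67 = 442.2 L
Concentration deficit ΔC = 14 − 5.5 = 8.500 mg/L
LD = Vd × ΔC / F = 442.2 × 8.500 / 0.68 = 5528 mg

5530 mg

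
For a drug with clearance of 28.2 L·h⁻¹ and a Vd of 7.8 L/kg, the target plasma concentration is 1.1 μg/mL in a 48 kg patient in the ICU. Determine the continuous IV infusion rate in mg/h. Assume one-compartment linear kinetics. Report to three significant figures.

31.0 mg/h

Rate = CL × Css = 28.20 × 1.1 = 31.02 mg/h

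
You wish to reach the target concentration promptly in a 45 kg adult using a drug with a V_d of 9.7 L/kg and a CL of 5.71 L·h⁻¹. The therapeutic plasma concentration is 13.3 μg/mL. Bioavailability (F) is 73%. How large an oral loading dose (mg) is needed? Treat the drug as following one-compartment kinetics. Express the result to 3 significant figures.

7950 mg

Vd = 9.7 L/kg × 45 kg = 436.5 L
LD = Vd × C / F = 436.5 × 13.30 / 0.73 = 7953 mg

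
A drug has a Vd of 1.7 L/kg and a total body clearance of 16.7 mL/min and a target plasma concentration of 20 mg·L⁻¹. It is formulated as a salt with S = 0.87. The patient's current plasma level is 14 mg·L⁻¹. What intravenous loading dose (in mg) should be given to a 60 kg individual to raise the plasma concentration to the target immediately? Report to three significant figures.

703 mg

Vd(total) = 60 kg × 1.7 L/kg = 102.0 L
Concentration deficit ΔC = 20 − 14 = 6.000 mg/L
LD = Vd × ΔC / S = 102.0 × 6.000 / 0.87 = 703.4 mg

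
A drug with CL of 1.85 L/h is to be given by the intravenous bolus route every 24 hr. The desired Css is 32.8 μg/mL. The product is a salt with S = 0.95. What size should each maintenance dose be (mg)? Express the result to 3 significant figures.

1530 mg

At steady state, dose per interval replaces the amount cleared in that interval: S·D/τ = CL·Css.
D = CL × Css × τ / S = 1.850 × 32.8 × 24 / 0.95 = 1533 mg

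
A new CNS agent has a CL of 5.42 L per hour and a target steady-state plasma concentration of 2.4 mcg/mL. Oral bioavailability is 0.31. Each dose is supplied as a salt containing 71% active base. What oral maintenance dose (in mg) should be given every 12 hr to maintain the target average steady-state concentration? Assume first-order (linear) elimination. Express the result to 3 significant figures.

D = CL × Css × τ / F / S = 5.420 × 2.4 × 12 / 0.31 / 0.71 = 709.2 mg

709 mg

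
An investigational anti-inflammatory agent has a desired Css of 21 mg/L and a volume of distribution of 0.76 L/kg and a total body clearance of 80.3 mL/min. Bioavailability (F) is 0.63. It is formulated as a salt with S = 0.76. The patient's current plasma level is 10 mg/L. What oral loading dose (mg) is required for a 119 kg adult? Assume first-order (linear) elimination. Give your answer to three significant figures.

2080 mg

Vd = 0.76 L/kg × 119 kg = 90.44 L
The loading dose fills Vd to the target concentration.
Concentration deficit ΔC = 21 − 10 = 11.00 mg/L
LD = Vd × ΔC / F / S = 90.44 × 11.00 / 0.63 / 0.76 = 2078 mg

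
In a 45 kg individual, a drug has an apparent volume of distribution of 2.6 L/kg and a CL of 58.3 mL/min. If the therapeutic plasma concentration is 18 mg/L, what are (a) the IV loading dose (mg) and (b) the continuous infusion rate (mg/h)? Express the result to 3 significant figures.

Total Vd = 2.6 × 45 = 117.0 L
LD = Vd · C_target = 117.0 × 18 = 2106 mg
CL = 58.3 mL/min × 60/1000 = 3.498 L/h
Maintenance: replace elimination → rate = CL × Css = 3.498 × 18 = 62.96 mg/h

(a) 2110 mg; (b) 63.0 mg/h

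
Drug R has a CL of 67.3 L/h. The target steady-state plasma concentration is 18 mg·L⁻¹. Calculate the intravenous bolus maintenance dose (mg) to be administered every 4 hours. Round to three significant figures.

At steady state, dose per interval replaces the amount cleared in that interval: D/τ = CL·Css.
D = CL × Css × τ = 67.30 × 18 × 4 = 4846 mg

4850 mg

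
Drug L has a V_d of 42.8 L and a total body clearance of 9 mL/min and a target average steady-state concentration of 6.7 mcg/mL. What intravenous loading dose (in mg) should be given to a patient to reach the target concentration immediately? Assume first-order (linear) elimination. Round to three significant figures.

287 mg

LD = Vd × C = 42.80 × 6.700 = 286.8 mg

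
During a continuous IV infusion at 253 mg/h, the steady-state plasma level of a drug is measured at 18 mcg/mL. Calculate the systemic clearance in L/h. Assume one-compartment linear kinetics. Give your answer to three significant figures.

At steady state, infusion rate = CL × Css, so CL = rate / Css.
CL = 253 / 18 = 14.06 L/h

14.1 L/h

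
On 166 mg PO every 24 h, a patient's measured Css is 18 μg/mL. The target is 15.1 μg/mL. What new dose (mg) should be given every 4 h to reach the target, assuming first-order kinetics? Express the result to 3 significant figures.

For first-order elimination, Css ∝ F·D/(CL·τ); F and CL are unchanged, so Css ∝ D/τ.
D₂ = D₁ × (Css,target / Css,current) × (τ₂/τ₁) = 166 × (15.1/18) × (4/24) = 23.21 mg

23.2 mg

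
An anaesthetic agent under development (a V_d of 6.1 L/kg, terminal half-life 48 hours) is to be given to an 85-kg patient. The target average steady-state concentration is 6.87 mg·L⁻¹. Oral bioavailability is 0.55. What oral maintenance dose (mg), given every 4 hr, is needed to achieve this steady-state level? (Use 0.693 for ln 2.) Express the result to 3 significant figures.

374 mg

Vd = 6.1 L/kg × 85 kg = 518.5 L
CL = 0.693 × Vd / t½ = 0.693 × 518.5 / 48 = 7.486 L/h
D = CL × Css × τ / F = 7.486 × 6.87 × 4 / 0.55 = 374.0 mg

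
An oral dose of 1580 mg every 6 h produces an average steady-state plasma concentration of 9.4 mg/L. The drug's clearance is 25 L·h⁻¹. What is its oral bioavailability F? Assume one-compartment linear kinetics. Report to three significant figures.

0.892

F·D/τ = CL·Css at steady state → F = CL·Css·τ / D.
F = 25 × 9.4 × 6 / 1580 = 0.892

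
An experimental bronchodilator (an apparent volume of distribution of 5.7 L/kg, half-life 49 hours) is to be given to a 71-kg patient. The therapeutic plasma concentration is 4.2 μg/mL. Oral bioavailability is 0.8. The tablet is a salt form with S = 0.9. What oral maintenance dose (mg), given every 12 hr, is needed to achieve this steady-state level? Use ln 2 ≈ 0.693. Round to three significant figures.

401 mg

Vd(total) = 71 kg × 5.7 L/kg = 404.7 L
CL = 0.693 × Vd / t½ = 0.693 × 404.7 / 49 = 5.724 L/h
D = CL × Css × τ / F / S = 5.724 × 4.2 × 12 / 0.8 / 0.9 = 400.7 mg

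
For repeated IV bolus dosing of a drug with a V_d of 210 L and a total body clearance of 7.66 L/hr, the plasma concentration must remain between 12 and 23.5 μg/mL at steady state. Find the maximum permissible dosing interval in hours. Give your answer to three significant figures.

k = CL / Vd = 7.660 / 210.0 = 0.03648 h⁻¹
Between IV bolus doses, concentration decays as C = C₀·e^(−kτ), so C_peak/C_trough = e^(kτ).
τ_max = ln(C_peak/C_trough) / k = ln(23.5/12) / 0.03648 = 0.6721 / 0.03648 = 18.42 h

18.4 h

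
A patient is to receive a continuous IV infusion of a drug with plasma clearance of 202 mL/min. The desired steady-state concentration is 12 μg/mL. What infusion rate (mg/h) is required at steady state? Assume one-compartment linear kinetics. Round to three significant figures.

CL = 202 mL/min = 202 × 0.06 = 12.12 L/h
R₀ = 12.12 × 12 = 145.4 mg/h

145 mg/h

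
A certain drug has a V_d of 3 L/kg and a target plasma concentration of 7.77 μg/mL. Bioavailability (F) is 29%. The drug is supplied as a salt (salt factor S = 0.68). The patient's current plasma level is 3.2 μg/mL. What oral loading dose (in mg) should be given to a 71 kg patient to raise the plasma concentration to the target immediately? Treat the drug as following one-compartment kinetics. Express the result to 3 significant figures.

Total Vd = 3 × 71 = 213.0 L
Concentration deficit ΔC = 7.77 − 3.2 = 4.570 mg/L
LD = Vd × ΔC / F / S = 213.0 × 4.570 / 0.29 / 0.68 = 4936 mg

4940 mg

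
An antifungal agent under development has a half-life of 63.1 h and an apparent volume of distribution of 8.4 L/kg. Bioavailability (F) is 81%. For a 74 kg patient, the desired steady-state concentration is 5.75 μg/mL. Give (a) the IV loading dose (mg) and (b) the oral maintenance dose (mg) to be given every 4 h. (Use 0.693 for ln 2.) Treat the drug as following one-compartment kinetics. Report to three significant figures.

Vd = 8.4 L/kg × 74 kg = 621.6 L
LD = Vd × C = 621.6 × 5.75 = 3574 mg
CL = 0.693 × Vd / t½ = 0.693 × 621.6 / 63.1 = 6.827 L/h
D = CL × Css × τ / F = 6.827 × 5.75 × 4 / 0.81 = 193.9 mg

(a) 3570 mg; (b) 194 mg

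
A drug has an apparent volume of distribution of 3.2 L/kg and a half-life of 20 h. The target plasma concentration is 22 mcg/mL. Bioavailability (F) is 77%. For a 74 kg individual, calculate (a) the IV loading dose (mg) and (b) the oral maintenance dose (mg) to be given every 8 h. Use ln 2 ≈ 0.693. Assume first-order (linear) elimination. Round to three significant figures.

(a) 5210 mg; (b) 1880 mg

Total Vd = 3.2 × 74 = 236.8 L
LD = Vd × C = 236.8 × 22 = 5210 mg
CL = 0.693 × Vd / t½ = 0.693 × 236.8 / 20 = 8.205 L/h
D = CL × Css × τ / F = 8.205 × 22 × 8 / 0.77 = 1875 mg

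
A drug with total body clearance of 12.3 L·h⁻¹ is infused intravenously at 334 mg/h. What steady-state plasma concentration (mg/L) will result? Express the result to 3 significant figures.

Css = rate / CL = 334 / 12.30 = 27.15 mg/L

27.2 mg/L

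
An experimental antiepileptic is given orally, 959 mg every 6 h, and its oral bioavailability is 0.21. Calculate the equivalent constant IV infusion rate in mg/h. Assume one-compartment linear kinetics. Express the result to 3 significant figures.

Equivalent systemic input: infusion rate = F·D/τ.
Rate = 0.21 × 959 / 6 = 33.57 mg/h

33.6 mg/h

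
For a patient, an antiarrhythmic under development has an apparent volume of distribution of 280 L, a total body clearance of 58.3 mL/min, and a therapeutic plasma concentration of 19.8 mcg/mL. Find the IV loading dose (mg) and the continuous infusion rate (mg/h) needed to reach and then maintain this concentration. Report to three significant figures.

(a) 5540 mg; (b) 69.3 mg/h

Loading: fill Vd to C_target → 280.0 L × 19.8 mg/L = 5544 mg
CL = 58.3 mL/min = 58.3 × 0.06 = 3.498 L/h
Infusion rate = 3.498 L/h × 19.8 mg/L = 69.26 mg/h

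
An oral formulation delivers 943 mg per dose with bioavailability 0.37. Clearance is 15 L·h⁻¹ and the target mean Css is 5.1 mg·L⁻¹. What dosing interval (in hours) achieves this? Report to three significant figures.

4.56 h

F·D/τ = CL·Css → τ = F·D / (CL·Css).
τ = 0.37 × 943 / (15 × 5.1) = 4.561 h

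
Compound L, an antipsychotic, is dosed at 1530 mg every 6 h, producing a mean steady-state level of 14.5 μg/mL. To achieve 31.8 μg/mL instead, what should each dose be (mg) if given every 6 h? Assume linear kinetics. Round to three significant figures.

With linear kinetics, Css is proportional to dose rate (D/τ) at fixed clearance.
D₂ = D₁ × (Css,target / Css,current) = 1530 × 31.8/14.5 = 3355 mg

3360 mg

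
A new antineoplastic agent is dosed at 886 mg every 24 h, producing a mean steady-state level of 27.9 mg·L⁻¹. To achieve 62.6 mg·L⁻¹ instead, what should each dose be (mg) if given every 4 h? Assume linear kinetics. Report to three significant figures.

With linear kinetics, Css is proportional to dose rate (D/τ) at fixed clearance.
D₂ = D₁ × (Css,target / Css,current) × (τ₂/τ₁) = 886 × (62.6/27.9) × (4/24) = 331.3 mg

331 mg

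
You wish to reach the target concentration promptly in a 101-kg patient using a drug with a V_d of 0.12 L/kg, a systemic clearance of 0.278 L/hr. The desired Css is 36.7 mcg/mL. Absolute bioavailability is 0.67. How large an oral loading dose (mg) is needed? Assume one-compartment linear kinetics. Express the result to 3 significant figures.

664 mg

Vd(total) = 101 kg × 0.12 L/kg = 12.12 L
LD = Vd × C / F = 12.12 × 36.70 / 0.67 = 663.9 mg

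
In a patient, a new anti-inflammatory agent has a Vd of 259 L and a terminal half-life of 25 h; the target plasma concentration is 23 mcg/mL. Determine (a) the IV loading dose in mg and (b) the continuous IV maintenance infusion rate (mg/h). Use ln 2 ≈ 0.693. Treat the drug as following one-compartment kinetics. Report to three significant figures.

(a) 5960 mg; (b) 165 mg/h

LD = Vd × C = 259.0 × 23 = 5957 mg
CL = 0.693 × Vd / t½ = 0.693 × 259.0 / 25 = 7.179 L/h
Infusion rate = CL × Css = 7.179 × 23 = 165.1 mg/h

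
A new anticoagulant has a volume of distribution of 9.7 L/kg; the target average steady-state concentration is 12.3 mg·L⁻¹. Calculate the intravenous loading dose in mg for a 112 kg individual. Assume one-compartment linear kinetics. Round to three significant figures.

Vd(total) = 112 kg × 9.7 L/kg = 1086 L
LD = Vd × C = 1086 × 12.30 = 13360 mg

13400 mg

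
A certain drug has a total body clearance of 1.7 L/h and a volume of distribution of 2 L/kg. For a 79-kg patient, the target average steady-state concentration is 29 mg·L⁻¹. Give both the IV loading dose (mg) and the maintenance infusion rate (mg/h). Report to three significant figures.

Vd = 2 L/kg × 79 kg = 158.0 L
LD = Vd · C_target = 158.0 × 29 = 4582 mg
Maintenance: replace elimination → rate = CL × Css = 1.700 × 29 = 49.30 mg/h

(a) 4580 mg; (b) 49.3 mg/h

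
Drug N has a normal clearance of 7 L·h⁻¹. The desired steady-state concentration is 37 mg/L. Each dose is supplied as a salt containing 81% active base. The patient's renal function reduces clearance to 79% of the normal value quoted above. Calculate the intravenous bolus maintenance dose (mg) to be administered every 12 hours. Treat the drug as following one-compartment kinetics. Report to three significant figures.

3030 mg

Patient clearance = 0.79 × 7.000 = 5.530 L/h
D = CL × Css × τ / S = 5.530 × 37 × 12 / 0.81 = 3031 mg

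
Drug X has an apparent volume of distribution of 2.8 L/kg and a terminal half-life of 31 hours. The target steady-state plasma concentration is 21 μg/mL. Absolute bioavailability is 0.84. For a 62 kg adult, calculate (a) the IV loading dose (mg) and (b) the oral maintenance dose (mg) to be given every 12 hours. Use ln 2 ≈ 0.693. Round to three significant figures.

(a) 3650 mg; (b) 1160 mg

Vd = 2.8 L/kg × 62 kg = 173.6 L
LD = Vd × C = 173.6 × 21 = 3646 mg
CL = 0.693 × Vd / t½ = 0.693 × 173.6 / 31 = 3.881 L/h
D = CL × Css × τ / F = 3.881 × 21 × 12 / 0.84 = 1164 mg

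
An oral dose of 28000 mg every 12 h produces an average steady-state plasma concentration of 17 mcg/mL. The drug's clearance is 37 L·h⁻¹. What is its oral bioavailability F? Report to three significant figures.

F·D/τ = CL·Css at steady state → F = CL·Css·τ / D.
F = 37 × 17 × 12 / 28000 = 0.270

0.270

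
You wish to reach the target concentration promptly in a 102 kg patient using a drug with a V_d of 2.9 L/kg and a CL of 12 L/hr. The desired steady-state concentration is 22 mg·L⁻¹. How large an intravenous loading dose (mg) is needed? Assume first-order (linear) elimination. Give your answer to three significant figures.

6510 mg

Vd(total) = 102 kg × 2.9 L/kg = 295.8 L
Loading dose depends on Vd (not clearance): it fills the distribution volume.
LD = Vd × C = 295.8 × 22.00 = 6508 mg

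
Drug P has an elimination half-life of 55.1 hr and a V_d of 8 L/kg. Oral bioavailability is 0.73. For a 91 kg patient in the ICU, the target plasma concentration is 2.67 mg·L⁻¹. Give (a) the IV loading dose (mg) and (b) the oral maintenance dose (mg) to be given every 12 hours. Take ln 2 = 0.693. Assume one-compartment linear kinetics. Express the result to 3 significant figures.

Vd(total) = 91 kg × 8 L/kg = 728.0 L
LD = Vd × C = 728.0 × 2.67 = 1944 mg
CL = 0.693 × Vd / t½ = 0.693 × 728.0 / 55.1 = 9.156 L/h
D = CL × Css × τ / F = 9.156 × 2.67 × 12 / 0.73 = 401.9 mg

(a) 1940 mg; (b) 402 mg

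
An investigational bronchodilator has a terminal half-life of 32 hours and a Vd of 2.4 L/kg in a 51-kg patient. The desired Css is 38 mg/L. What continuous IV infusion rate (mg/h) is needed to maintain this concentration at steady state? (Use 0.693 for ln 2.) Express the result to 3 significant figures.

Vd = 2.4 L/kg × 51 kg = 122.4 L
k = 0.693/32 = 0.02166 h⁻¹, so CL = k·Vd = 0.02166 × 122.4 = 2.651 L/h
Infusion rate = CL × Css = 2.651 × 38 = 100.7 mg/h

101 mg/h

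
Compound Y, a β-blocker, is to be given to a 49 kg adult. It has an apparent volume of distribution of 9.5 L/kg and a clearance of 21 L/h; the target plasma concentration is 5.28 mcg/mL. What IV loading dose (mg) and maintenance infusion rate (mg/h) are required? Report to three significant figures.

(a) 2460 mg; (b) 111 mg/h

Total Vd = 9.5 × 49 = 465.5 L
Loading dose = Vd × C = 465.5 × 5.28 = 2458 mg
Maintenance: replace elimination → rate = CL × Css = 21.00 × 5.28 = 110.9 mg/h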